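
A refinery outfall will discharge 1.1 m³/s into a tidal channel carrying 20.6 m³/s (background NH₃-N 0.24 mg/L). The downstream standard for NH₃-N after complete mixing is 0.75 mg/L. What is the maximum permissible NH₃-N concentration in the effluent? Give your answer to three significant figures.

At the limit, (Qr·Cr + Qe·Cₑ)/(Qr + Qe) = 0.75:
Cₑ = (21.70·0.75 − 20.60·0.2400) / 1.100 = 10.30 mg/L.

10.3 mg/L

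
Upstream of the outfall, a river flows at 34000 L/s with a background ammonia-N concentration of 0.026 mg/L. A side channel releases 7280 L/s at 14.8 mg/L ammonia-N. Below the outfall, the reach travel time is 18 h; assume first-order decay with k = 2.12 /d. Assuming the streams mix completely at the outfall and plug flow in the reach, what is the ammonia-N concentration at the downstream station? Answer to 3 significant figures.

0.537 mg/L

Mixed concentration C = ΣQC/ΣQ = (34000·0.02600 + 7280·14.80) / 41280 = 108600/41280 = 2.631 mg/L.
Applying C = C₀e^(−kt): 2.631 × 0.2039 = 0.5366 mg/L.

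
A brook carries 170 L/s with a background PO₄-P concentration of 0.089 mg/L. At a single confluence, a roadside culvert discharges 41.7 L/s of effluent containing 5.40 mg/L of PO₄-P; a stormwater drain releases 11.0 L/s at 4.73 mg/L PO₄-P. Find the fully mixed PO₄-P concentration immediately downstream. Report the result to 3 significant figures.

After mixing, C = (170.0·0.08900 + 41.70·5.400 + 11.00·4.730) / 222.7 = 292.3/222.7 = 1.313 mg/L.

1.31 mg/L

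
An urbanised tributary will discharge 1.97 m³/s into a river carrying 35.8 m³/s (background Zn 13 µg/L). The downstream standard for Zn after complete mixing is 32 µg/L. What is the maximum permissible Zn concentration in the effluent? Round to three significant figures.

377 µg/L

At the limit, (Qr·Cr + Qe·Cₑ)/(Qr + Qe) = 32:
Cₑ = (37.77·32 − 35.80·13.00) / 1.970 = 377.3 µg/L.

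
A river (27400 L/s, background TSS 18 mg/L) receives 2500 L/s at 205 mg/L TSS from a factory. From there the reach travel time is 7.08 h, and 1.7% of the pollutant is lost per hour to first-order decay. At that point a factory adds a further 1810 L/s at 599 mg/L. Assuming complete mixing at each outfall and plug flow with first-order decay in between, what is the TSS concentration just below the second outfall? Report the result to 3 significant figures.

62.3 mg/L

After mixing, C = (27400·18.00 + 2500·205.0) / 29900 = 1006000/29900 = 33.64 mg/L; combined flow 29900 L/s.
1.7%/h lost → k = −ln(1 − 0.017) = 0.01715 h⁻¹.
After decay, C = 33.64 × e^(−kt) = 33.64 × 0.8857 = 29.79 mg/L.
Second outfall: C = (29900·29.79 + 1810·599.0)/31710 = 62.28 mg/L.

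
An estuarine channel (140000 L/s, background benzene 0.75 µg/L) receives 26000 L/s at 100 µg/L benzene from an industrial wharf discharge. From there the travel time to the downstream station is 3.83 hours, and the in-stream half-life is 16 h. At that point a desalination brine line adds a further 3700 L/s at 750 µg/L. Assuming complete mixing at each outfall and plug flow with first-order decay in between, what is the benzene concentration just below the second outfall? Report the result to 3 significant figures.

After mixing, C = (140000·0.7500 + 26000·100.0) / 166000 = 2705000/166000 = 16.30 µg/L; combined flow 166000 L/s.
Half-life 16 h → k = ln 2 / 16 = 0.04332 h⁻¹ = 1.040 d⁻¹.
Decay over the reach: 16.30·exp(−kt) = 16.30·0.8471 = 13.80 µg/L.
At the second outfall, C = (166000·13.80 + 3700·750.0) / (166000 + 3700) = 29.86 µg/L.

29.9 µg/L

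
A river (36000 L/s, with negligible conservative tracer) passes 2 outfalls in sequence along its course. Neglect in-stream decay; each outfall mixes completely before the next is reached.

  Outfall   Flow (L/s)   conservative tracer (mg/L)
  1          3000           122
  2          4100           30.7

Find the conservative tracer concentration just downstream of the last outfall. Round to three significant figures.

11.4 mg/L

Outfall 1: combined Q = 39000 L/s; C = (36000·0 + 3000·122.0)/39000 = 9.385 mg/L.
Outfall 2: combined Q = 43100 L/s; C = (39000·9.385 + 4100·30.70)/43100 = 11.41 mg/L.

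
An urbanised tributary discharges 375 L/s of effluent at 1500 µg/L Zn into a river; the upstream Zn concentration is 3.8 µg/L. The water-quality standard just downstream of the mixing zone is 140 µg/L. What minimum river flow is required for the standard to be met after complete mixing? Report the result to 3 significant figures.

3740 L/s

Set C_mix = 140: (Q·3.800 + 375.0·1500) / (Q + 375.0) = 140
→ Q = 375.0·(1500 − 140)/(140 − 3.800) = 3744 L/s.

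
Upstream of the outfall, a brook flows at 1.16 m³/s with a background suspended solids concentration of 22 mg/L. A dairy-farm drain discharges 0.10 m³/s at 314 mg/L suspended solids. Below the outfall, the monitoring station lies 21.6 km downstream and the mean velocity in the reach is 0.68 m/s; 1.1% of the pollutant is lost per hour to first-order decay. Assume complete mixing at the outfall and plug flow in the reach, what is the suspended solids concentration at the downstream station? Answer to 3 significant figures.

Conservation of mass: C = (1.160·22.00 + 0.1000·314.0) / 1.260 = 56.92/1.260 = 45.17 mg/L.
Travel time t = 21.6·1000 / 0.68 = 31760 s = 8.824 h.
1.1%/h lost → k = −ln(1 − 0.011) = 0.01106 h⁻¹.
First-order decay: C = 45.17·exp(−k·t) = 45.17·0.9070 = 40.97 mg/L.

41.0 mg/L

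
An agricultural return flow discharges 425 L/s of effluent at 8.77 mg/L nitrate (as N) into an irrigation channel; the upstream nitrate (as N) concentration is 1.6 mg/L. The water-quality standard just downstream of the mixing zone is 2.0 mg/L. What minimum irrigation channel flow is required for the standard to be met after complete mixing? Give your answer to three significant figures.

7190 L/s

Set C_mix = 2.0: (Q·1.600 + 425.0·8.770) / (Q + 425.0) = 2.0
→ Q = 425.0·(8.770 − 2.0)/(2.0 − 1.600) = 7193 L/s.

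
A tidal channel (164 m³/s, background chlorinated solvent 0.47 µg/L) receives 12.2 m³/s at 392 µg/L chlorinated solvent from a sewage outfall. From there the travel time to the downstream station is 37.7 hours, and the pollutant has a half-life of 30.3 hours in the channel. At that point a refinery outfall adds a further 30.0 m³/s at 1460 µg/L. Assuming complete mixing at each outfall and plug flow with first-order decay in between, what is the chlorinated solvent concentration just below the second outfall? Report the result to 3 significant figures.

Conservation of mass: C = (164.0·0.4700 + 12.20·392.0) / 176.2 = 4859/176.2 = 27.58 µg/L; combined flow 176.2 m³/s.
Half-life 30.3 h → k = ln 2 / 30.3 = 0.02288 h⁻¹ = 0.5490 d⁻¹.
First-order decay: C = 27.58·exp(−k·t) = 27.58·0.4221 = 11.64 µg/L.
Second outfall: C = (176.2·11.64 + 30.00·1460)/206.2 = 222.4 µg/L.

222 µg/L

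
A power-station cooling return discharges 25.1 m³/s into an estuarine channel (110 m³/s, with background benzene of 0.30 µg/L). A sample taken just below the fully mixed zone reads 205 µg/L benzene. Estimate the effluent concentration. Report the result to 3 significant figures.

1100 µg/L

Mass balance: 110.0·0.3000 + 25.10·Cₑ = 135.1·205.0
→ Cₑ = (135.1·205.0 − 110.0·0.3000) / 25.10 = 1102 µg/L.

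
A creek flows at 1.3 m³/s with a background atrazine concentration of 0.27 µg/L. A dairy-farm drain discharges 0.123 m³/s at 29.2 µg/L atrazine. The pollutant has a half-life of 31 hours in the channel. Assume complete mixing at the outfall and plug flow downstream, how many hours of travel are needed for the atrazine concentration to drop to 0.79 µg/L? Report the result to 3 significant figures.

After mixing, C = (1.300·0.2700 + 0.1230·29.20) / 1.423 = 3.943/1.423 = 2.771 µg/L.
Half-life 31 h → k = ln 2 / 31 = 0.02236 h⁻¹ = 0.5366 d⁻¹.
2.771·exp(−k·t) = 0.79 → t = ln(2.771/0.79)/k = 202000 s = 56.12 h.

56.1 h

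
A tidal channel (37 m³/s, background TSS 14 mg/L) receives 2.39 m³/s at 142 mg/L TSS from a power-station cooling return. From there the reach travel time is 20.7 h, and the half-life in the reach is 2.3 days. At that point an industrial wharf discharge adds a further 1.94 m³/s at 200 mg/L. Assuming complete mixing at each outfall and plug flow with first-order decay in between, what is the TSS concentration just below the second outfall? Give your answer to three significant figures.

After mixing, C = (37.00·14.00 + 2.390·142.0) / 39.39 = 857.4/39.39 = 21.77 mg/L; combined flow 39.39 m³/s.
Half-life 2.3 d → k = ln 2 / 2.3 = 0.3014 d⁻¹.
After decay, C = 21.77 × e^(−kt) = 21.77 × 0.7711 = 16.78 mg/L.
At the second outfall, C = (39.39·16.78 + 1.940·200.0) / (39.39 + 1.940) = 25.38 mg/L.

25.4 mg/L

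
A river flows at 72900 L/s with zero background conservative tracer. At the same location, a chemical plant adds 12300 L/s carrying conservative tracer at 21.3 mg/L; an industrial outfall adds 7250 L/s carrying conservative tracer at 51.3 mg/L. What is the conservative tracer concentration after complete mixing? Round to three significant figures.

Flow-weighted average: C = (72900·0 + 12300·21.30 + 7250·51.30) / 92450 = 633900/92450 = 6.857 mg/L.

6.86 mg/L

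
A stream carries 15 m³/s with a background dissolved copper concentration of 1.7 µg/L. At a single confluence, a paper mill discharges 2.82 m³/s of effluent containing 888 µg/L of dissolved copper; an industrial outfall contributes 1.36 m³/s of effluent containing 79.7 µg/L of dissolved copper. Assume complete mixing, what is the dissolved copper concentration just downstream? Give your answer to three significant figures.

Flow-weighted average: C = (15.00·1.700 + 2.820·888.0 + 1.360·79.70) / 19.18 = 2638/19.18 = 137.5 µg/L.

138 µg/L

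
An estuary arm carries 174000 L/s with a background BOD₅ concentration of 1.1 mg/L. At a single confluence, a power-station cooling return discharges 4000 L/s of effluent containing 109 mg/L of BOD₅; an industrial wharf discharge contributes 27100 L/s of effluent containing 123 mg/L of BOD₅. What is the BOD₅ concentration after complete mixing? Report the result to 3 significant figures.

Conservation of mass: C = (174000·1.100 + 4000·109.0 + 27100·123.0) / 205100 = 3961000/205100 = 19.31 mg/L.

19.3 mg/L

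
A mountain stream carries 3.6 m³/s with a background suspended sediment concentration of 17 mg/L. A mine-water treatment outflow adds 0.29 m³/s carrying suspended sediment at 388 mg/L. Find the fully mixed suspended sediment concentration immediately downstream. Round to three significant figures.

44.7 mg/L

Conservation of mass: C = (3.600·17.00 + 0.2900·388.0) / 3.890 = 173.7/3.890 = 44.66 mg/L.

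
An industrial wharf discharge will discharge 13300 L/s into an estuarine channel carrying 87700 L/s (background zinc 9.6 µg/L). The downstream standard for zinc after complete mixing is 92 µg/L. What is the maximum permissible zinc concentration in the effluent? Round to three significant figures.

635 µg/L

At the limit, (Qr·Cr + Qe·Cₑ)/(Qr + Qe) = 92:
Cₑ = (101000·92 − 87700·9.600) / 13300 = 635.3 µg/L.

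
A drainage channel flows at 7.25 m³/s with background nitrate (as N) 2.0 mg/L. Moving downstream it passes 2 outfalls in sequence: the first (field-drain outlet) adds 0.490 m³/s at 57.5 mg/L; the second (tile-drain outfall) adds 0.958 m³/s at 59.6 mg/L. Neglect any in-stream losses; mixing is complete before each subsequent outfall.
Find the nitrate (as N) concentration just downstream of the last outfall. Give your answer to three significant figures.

After outfall 1: Q = 7.250 + 0.4900 = 7.740 m³/s; C = (7.250·2.000 + 0.4900·57.50)/7.740 = 5.514 mg/L.
After outfall 2: Q = 7.740 + 0.9580 = 8.698 m³/s; C = (7.740·5.514 + 0.9580·59.60)/8.698 = 11.47 mg/L.

11.5 mg/L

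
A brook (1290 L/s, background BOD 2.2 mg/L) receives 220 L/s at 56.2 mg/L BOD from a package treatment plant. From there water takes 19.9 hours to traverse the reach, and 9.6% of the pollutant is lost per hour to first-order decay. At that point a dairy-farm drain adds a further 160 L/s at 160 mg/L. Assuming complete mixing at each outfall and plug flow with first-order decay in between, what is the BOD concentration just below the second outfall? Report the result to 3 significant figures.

Mass balance: C = (1290·2.200 + 220.0·56.20) / 1510 = 15200/1510 = 10.07 mg/L; combined flow 1510 L/s.
9.6%/h lost → k = −ln(1 − 0.096) = 0.1009 h⁻¹.
Applying C = C₀e^(−kt): 10.07 × 0.1342 = 1.351 mg/L.
Second outfall: C = (1510·1.351 + 160.0·160.0)/1670 = 16.55 mg/L.

16.6 mg/L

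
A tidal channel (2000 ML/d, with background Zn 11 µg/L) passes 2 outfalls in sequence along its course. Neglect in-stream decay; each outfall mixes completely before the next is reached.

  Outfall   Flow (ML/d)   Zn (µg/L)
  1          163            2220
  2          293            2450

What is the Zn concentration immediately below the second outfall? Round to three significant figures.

Outfall 1: combined Q = 2163 ML/d; C = (2000·11.00 + 163.0·2220)/2163 = 177.5 µg/L.
Outfall 2: combined Q = 2456 ML/d; C = (2163·177.5 + 293.0·2450)/2456 = 448.6 µg/L.

449 µg/L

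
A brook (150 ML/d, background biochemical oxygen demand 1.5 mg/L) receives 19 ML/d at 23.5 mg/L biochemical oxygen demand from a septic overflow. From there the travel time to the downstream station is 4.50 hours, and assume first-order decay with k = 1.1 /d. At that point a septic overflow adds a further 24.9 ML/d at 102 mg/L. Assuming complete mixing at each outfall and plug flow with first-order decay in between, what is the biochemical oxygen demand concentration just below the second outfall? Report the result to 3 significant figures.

Mixed concentration C = ΣQC/ΣQ = (150.0·1.500 + 19.00·23.50) / 169.0 = 671.5/169.0 = 3.973 mg/L; combined flow 169.0 ML/d.
After decay, C = 3.973 × e^(−kt) = 3.973 × 0.8136 = 3.233 mg/L.
At the second outfall, C = (169.0·3.233 + 24.90·102.0) / (169.0 + 24.90) = 15.92 mg/L.

15.9 mg/L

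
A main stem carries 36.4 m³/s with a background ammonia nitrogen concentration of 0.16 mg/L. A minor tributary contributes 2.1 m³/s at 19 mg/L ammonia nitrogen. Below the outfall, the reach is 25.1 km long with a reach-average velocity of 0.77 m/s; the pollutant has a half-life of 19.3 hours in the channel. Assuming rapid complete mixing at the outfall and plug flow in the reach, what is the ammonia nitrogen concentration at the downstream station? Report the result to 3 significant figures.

0.858 mg/L

Flow-weighted average: C = (36.40·0.1600 + 2.100·19.00) / 38.50 = 45.72/38.50 = 1.188 mg/L.
Travel time t = 25.1·1000 / 0.77 = 32600 s = 9.055 h.
Half-life 19.3 h → k = ln 2 / 19.3 = 0.03591 h⁻¹ = 0.8619 d⁻¹.
After decay, C = 1.188 × e^(−kt) = 1.188 × 0.7224 = 0.8579 mg/L.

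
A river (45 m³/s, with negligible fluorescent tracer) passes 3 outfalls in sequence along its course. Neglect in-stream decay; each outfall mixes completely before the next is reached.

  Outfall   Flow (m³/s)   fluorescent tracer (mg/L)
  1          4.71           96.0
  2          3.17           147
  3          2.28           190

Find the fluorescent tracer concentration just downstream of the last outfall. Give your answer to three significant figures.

Outfall 1: combined Q = 49.71 m³/s; C = (45.00·0 + 4.710·96.00)/49.71 = 9.096 mg/L.
Outfall 2: combined Q = 52.88 m³/s; C = (49.71·9.096 + 3.170·147.0)/52.88 = 17.36 mg/L.
Outfall 3: combined Q = 55.16 m³/s; C = (52.88·17.36 + 2.280·190.0)/55.16 = 24.50 mg/L.

24.5 mg/L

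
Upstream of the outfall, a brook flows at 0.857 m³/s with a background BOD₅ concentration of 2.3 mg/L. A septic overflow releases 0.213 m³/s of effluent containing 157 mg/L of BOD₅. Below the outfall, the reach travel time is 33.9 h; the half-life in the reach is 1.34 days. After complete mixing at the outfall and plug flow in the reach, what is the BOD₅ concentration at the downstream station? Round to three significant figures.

15.9 mg/L

Flow-weighted average: C = (0.8570·2.300 + 0.2130·157.0) / 1.070 = 35.41/1.070 = 33.10 mg/L.
Half-life 1.34 d → k = ln 2 / 1.34 = 0.5173 d⁻¹.
Applying C = C₀e^(−kt): 33.10 × 0.4816 = 15.94 mg/L.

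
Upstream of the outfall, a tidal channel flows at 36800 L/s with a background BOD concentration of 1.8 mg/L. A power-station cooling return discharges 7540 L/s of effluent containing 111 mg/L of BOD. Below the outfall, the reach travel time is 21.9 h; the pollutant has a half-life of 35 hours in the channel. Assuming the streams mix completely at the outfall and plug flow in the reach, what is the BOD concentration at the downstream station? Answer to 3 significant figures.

Mass balance: C = (36800·1.800 + 7540·111.0) / 44340 = 903200/44340 = 20.37 mg/L.
Half-life 35 h → k = ln 2 / 35 = 0.01980 h⁻¹ = 0.4753 d⁻¹.
After decay, C = 20.37 × e^(−kt) = 20.37 × 0.6481 = 13.20 mg/L.

13.2 mg/L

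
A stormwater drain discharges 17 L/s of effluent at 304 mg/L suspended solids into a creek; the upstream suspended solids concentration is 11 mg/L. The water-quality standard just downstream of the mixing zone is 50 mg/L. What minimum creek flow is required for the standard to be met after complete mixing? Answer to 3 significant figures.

111 L/s

Set C_mix = 50: (Q·11.00 + 17.00·304.0) / (Q + 17.00) = 50
→ Q = 17.00·(304.0 − 50)/(50 − 11.00) = 110.7 L/s.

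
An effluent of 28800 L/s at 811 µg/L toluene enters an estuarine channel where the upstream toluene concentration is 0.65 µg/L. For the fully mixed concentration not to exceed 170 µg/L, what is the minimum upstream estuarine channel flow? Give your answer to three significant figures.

Set C_mix = 170: (Q·0.6500 + 28800·811.0) / (Q + 28800) = 170
→ Q = 28800·(811.0 − 170)/(170 − 0.6500) = 109000 L/s.

109000 L/s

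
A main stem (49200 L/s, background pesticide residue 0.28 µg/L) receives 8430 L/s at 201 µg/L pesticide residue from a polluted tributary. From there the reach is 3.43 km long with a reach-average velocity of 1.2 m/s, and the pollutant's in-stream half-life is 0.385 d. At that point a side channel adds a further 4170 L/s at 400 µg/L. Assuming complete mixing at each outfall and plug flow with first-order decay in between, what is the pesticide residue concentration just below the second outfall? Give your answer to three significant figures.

Flow-weighted average: C = (49200·0.2800 + 8430·201.0) / 57630 = 1708000/57630 = 29.64 µg/L; combined flow 57630 L/s.
Travel time t = 3.43·1000 / 1.2 = 2858 s = 0.7940 h.
Half-life 0.385 d → k = ln 2 / 0.385 = 1.800 d⁻¹.
Applying C = C₀e^(−kt): 29.64 × 0.9422 = 27.93 µg/L.
At the second outfall, C = (57630·27.93 + 4170·400.0) / (57630 + 4170) = 53.03 µg/L.

53.0 µg/L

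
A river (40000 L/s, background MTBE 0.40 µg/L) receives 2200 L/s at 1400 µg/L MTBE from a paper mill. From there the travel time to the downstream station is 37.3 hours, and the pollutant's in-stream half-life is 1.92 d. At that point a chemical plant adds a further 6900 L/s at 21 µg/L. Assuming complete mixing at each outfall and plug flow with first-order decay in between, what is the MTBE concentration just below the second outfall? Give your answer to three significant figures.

38.9 µg/L

Mixed concentration C = ΣQC/ΣQ = (40000·0.4000 + 2200·1400) / 42200 = 3096000/42200 = 73.36 µg/L; combined flow 42200 L/s.
Half-life 1.92 d → k = ln 2 / 1.92 = 0.3610 d⁻¹.
Decay over the reach: 73.36·exp(−kt) = 73.36·0.5706 = 41.86 µg/L.
Second outfall: C = (42200·41.86 + 6900·21.00)/49100 = 38.93 µg/L.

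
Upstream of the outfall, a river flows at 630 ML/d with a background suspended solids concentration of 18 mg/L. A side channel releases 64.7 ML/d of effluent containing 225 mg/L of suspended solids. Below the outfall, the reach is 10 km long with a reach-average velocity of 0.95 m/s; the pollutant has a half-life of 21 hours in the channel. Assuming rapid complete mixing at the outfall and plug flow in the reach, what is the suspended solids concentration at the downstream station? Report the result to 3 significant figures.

Mass balance: C = (630.0·18.00 + 64.70·225.0) / 694.7 = 25900/694.7 = 37.28 mg/L.
Travel time t = 10·1000 / 0.95 = 10530 s = 2.924 h.
Half-life 21 h → k = ln 2 / 21 = 0.03301 h⁻¹ = 0.7922 d⁻¹.
Decay over the reach: 37.28·exp(−kt) = 37.28·0.9080 = 33.85 mg/L.

33.8 mg/L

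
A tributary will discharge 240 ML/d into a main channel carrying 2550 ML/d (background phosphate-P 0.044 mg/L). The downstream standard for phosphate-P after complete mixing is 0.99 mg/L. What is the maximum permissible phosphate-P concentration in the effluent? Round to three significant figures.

At the limit, (Qr·Cr + Qe·Cₑ)/(Qr + Qe) = 0.99:
Cₑ = (2790·0.99 − 2550·0.04400) / 240.0 = 11.04 mg/L.

11.0 mg/L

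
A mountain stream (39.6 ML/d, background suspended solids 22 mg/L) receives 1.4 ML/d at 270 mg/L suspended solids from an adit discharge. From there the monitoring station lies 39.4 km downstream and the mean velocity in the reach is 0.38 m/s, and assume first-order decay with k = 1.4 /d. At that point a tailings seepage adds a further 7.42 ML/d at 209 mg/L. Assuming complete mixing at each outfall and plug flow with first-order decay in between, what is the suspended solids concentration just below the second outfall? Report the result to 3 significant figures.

Conservation of mass: C = (39.60·22.00 + 1.400·270.0) / 41.00 = 1249/41.00 = 30.47 mg/L; combined flow 41.00 ML/d.
Travel time t = 39.4·1000 / 0.38 = 103700 s = 28.80 h.
Decay over the reach: 30.47·exp(−kt) = 30.47·0.1864 = 5.678 mg/L.
At the second outfall, C = (41.00·5.678 + 7.420·209.0) / (41.00 + 7.420) = 36.84 mg/L.

36.8 mg/L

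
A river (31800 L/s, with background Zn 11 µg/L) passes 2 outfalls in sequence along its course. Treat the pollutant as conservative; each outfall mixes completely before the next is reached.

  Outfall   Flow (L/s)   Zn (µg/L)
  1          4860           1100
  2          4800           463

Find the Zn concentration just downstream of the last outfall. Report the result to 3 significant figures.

Outfall 1: combined Q = 36660 L/s; C = (31800·11.00 + 4860·1100)/36660 = 155.4 µg/L.
Outfall 2: combined Q = 41460 L/s; C = (36660·155.4 + 4800·463.0)/41460 = 191.0 µg/L.

191 µg/L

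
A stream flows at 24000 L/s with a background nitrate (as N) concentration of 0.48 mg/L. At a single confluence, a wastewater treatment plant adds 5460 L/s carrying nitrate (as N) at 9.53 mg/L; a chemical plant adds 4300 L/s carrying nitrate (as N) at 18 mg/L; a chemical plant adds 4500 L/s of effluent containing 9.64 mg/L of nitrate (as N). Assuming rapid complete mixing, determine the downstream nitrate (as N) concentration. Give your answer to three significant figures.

Mass balance: C = (24000·0.4800 + 5460·9.530 + 4300·18.00 + 4500·9.640) / 38260 = 184300/38260 = 4.818 mg/L.

4.82 mg/L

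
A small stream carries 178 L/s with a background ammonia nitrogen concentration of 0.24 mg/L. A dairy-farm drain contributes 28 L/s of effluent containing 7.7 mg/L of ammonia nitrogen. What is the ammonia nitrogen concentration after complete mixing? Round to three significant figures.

1.25 mg/L

Conservation of mass: C = (178.0·0.2400 + 28.00·7.700) / 206.0 = 258.3/206.0 = 1.254 mg/L.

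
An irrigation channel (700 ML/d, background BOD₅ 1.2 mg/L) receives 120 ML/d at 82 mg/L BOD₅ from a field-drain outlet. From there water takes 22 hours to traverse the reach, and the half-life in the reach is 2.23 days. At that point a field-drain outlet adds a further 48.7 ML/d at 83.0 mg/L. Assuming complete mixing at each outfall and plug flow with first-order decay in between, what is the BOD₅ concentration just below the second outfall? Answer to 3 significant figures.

13.9 mg/L

Mass balance: C = (700.0·1.200 + 120.0·82.00) / 820.0 = 10680/820.0 = 13.02 mg/L; combined flow 820.0 ML/d.
Half-life 2.23 d → k = ln 2 / 2.23 = 0.3108 d⁻¹.
Decay over the reach: 13.02·exp(−kt) = 13.02·0.7521 = 9.795 mg/L.
At the second outfall, C = (820.0·9.795 + 48.70·83.00) / (820.0 + 48.70) = 13.90 mg/L.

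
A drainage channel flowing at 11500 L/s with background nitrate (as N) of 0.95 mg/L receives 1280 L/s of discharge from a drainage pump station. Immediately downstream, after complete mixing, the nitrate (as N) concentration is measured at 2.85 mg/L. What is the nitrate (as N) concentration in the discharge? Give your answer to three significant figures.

Mass balance: 11500·0.9500 + 1280·Cₑ = 12780·2.850
→ Cₑ = (12780·2.850 − 11500·0.9500) / 1280 = 19.92 mg/L.

19.9 mg/L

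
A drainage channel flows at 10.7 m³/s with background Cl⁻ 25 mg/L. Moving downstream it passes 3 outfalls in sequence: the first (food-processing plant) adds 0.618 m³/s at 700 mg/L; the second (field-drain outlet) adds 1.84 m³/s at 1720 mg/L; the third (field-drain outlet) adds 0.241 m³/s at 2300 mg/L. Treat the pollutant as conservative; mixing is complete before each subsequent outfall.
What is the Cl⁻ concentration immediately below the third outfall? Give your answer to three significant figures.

Outfall 1: combined Q = 11.32 m³/s; C = (10.70·25.00 + 0.6180·700.0)/11.32 = 61.86 mg/L.
Outfall 2: combined Q = 13.16 m³/s; C = (11.32·61.86 + 1.840·1720)/13.16 = 293.7 mg/L.
Outfall 3: combined Q = 13.40 m³/s; C = (13.16·293.7 + 0.2410·2300)/13.40 = 329.8 mg/L.

330 mg/L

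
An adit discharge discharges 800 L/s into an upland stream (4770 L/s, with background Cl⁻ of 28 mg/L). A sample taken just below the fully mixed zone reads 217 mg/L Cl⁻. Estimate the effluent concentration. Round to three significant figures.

Mass balance: 4770·28.00 + 800.0·Cₑ = 5570·217.0
→ Cₑ = (5570·217.0 − 4770·28.00) / 800.0 = 1344 mg/L.

1340 mg/L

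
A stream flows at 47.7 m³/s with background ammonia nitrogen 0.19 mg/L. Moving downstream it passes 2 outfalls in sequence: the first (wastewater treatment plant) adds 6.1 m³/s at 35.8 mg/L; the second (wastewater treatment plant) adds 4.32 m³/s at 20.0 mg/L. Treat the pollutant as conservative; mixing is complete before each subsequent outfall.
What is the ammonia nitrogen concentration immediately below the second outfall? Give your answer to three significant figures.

After outfall 1: Q = 47.70 + 6.100 = 53.80 m³/s; C = (47.70·0.1900 + 6.100·35.80)/53.80 = 4.228 mg/L.
After outfall 2: Q = 53.80 + 4.320 = 58.12 m³/s; C = (53.80·4.228 + 4.320·20.00)/58.12 = 5.400 mg/L.

5.40 mg/L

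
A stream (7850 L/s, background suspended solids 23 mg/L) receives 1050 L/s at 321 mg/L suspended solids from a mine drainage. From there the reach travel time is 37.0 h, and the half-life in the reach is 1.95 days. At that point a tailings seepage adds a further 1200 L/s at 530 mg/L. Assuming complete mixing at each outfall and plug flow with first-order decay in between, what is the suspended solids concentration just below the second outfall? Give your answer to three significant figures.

92.6 mg/L

Conservation of mass: C = (7850·23.00 + 1050·321.0) / 8900 = 517600/8900 = 58.16 mg/L; combined flow 8900 L/s.
Half-life 1.95 d → k = ln 2 / 1.95 = 0.3555 d⁻¹.
After decay, C = 58.16 × e^(−kt) = 58.16 × 0.5781 = 33.62 mg/L.
At the second outfall, C = (8900·33.62 + 1200·530.0) / (8900 + 1200) = 92.60 mg/L.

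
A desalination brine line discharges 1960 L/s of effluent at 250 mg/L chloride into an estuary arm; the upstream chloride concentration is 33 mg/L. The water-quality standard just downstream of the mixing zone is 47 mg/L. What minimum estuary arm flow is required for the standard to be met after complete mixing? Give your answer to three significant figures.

Set C_mix = 47: (Q·33.00 + 1960·250.0) / (Q + 1960) = 47
→ Q = 1960·(250.0 − 47)/(47 − 33.00) = 28420 L/s.

28400 L/s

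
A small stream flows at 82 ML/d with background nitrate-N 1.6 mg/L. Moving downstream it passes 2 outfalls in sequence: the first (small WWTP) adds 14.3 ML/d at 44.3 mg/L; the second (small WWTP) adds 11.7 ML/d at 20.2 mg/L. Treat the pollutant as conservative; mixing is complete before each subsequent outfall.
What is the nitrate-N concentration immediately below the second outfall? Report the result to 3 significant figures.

9.27 mg/L

Outfall 1: combined Q = 96.30 ML/d; C = (82.00·1.600 + 14.30·44.30)/96.30 = 7.941 mg/L.
Outfall 2: combined Q = 108.0 ML/d; C = (96.30·7.941 + 11.70·20.20)/108.0 = 9.269 mg/L.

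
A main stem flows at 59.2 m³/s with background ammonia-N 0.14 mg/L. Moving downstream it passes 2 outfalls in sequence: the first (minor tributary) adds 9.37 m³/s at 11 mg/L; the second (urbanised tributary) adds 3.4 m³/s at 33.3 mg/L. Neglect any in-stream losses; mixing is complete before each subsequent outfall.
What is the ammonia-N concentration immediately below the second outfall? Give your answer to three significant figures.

After outfall 1: Q = 59.20 + 9.370 = 68.57 m³/s; C = (59.20·0.1400 + 9.370·11.00)/68.57 = 1.624 mg/L.
After outfall 2: Q = 68.57 + 3.400 = 71.97 m³/s; C = (68.57·1.624 + 3.400·33.30)/71.97 = 3.120 mg/L.

3.12 mg/L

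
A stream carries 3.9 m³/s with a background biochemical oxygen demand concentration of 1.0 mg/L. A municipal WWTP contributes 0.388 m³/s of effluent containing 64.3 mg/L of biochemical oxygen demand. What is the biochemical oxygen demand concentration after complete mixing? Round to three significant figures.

Mass balance: C = (3.900·1.000 + 0.3880·64.30) / 4.288 = 28.85/4.288 = 6.728 mg/L.

6.73 mg/L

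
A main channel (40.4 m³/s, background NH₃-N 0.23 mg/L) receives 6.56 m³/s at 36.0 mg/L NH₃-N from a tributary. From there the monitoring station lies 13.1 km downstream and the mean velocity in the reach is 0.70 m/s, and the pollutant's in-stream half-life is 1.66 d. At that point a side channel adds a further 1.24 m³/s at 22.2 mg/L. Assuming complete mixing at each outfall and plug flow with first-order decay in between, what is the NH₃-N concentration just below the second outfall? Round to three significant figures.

After mixing, C = (40.40·0.2300 + 6.560·36.00) / 46.96 = 245.5/46.96 = 5.227 mg/L; combined flow 46.96 m³/s.
Travel time t = 13.1·1000 / 0.70 = 18710 s = 5.198 h.
Half-life 1.66 d → k = ln 2 / 1.66 = 0.4176 d⁻¹.
First-order decay: C = 5.227·exp(−k·t) = 5.227·0.9135 = 4.775 mg/L.
Second outfall: C = (46.96·4.775 + 1.240·22.20)/48.20 = 5.223 mg/L.

5.22 mg/L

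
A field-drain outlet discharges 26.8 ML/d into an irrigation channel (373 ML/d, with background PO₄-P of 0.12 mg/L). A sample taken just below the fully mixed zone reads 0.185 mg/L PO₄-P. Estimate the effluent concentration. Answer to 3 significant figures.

1.09 mg/L

Mass balance: 373.0·0.1200 + 26.80·Cₑ = 399.8·0.1850
→ Cₑ = (399.8·0.1850 − 373.0·0.1200) / 26.80 = 1.090 mg/L.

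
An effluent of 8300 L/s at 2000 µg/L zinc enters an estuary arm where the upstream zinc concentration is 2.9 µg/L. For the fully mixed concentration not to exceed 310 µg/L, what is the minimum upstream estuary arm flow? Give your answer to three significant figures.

45700 L/s

Set C_mix = 310: (Q·2.900 + 8300·2000) / (Q + 8300) = 310
→ Q = 8300·(2000 − 310)/(310 − 2.900) = 45680 L/s.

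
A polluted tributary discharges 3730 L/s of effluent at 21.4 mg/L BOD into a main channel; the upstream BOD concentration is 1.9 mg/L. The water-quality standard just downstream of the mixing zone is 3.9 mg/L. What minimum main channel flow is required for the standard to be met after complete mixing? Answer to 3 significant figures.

Set C_mix = 3.9: (Q·1.900 + 3730·21.40) / (Q + 3730) = 3.9
→ Q = 3730·(21.40 − 3.9)/(3.9 − 1.900) = 32640 L/s.

32600 L/s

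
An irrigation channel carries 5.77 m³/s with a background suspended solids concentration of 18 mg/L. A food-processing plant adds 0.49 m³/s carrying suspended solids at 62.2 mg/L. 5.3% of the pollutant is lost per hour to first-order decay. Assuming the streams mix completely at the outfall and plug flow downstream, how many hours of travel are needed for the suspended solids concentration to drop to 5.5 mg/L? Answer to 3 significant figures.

Conservation of mass: C = (5.770·18.00 + 0.4900·62.20) / 6.260 = 134.3/6.260 = 21.46 mg/L.
5.3%/h lost → k = −ln(1 − 0.053) = 0.05446 h⁻¹.
21.46·exp(−k·t) = 5.5 → t = ln(21.46/5.5)/k = 90000 s = 25.00 h.

25.0 h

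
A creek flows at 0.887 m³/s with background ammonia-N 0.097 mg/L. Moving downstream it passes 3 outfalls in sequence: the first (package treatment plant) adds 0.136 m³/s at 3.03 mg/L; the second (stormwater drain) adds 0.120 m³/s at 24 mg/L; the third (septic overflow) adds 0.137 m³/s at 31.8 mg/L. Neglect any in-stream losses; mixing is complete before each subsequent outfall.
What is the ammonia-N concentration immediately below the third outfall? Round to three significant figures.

After outfall 1: Q = 0.8870 + 0.1360 = 1.023 m³/s; C = (0.8870·0.09700 + 0.1360·3.030)/1.023 = 0.4869 mg/L.
After outfall 2: Q = 1.023 + 0.1200 = 1.143 m³/s; C = (1.023·0.4869 + 0.1200·24.00)/1.143 = 2.955 mg/L.
After outfall 3: Q = 1.143 + 0.1370 = 1.280 m³/s; C = (1.143·2.955 + 0.1370·31.80)/1.280 = 6.043 mg/L.

6.04 mg/L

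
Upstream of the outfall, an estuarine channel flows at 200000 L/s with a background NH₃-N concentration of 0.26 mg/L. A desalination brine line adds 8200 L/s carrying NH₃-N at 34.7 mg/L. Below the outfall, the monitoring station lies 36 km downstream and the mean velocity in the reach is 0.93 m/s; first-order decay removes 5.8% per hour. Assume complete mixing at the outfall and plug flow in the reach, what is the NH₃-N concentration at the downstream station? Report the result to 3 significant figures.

After mixing, C = (200000·0.2600 + 8200·34.70) / 208200 = 336500/208200 = 1.616 mg/L.
Travel time t = 36·1000 / 0.93 = 38710 s = 10.75 h.
5.8%/h lost → k = −ln(1 − 0.058) = 0.05975 h⁻¹.
Decay over the reach: 1.616·exp(−kt) = 1.616·0.5260 = 0.8502 mg/L.

0.850 mg/L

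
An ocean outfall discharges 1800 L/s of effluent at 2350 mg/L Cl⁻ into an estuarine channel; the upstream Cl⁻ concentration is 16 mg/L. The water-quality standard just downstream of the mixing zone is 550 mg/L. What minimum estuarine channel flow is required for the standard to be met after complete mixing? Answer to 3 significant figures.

Set C_mix = 550: (Q·16.00 + 1800·2350) / (Q + 1800) = 550
→ Q = 1800·(2350 − 550)/(550 − 16.00) = 6067 L/s.

6070 L/s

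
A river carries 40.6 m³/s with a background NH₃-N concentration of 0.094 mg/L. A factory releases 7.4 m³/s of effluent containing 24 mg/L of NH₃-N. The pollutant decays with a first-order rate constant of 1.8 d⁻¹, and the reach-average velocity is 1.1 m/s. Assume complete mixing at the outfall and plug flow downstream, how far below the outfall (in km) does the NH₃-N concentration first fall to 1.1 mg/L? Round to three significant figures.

Flow-weighted average: C = (40.60·0.09400 + 7.400·24.00) / 48.00 = 181.4/48.00 = 3.780 mg/L.
Set 3.780·exp(−k·t) = 1.1 → t = ln(3.780/1.1)/k = 59250 s = 16.46 h.
Distance = v·t = 1.1·59250 = 65170 m = 65.17 km.

65.2 km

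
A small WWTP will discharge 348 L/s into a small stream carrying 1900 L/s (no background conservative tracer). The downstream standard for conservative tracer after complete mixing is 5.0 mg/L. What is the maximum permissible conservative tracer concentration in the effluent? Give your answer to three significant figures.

At the limit, (Qr·Cr + Qe·Cₑ)/(Qr + Qe) = 5.0:
Cₑ = (2248·5.0 − 1900·0) / 348.0 = 32.30 mg/L.

32.3 mg/L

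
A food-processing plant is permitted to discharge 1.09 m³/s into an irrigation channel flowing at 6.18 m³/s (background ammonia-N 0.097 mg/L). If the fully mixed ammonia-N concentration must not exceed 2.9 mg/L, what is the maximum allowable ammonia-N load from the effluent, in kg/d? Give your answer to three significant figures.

1770 kg/d

Mass balance at the limit: 6.180·0.09700 + 1.090·Cₑ = 7.270·2.9 → Cₑ = 18.79 mg/L.
Load = 1.090 m³/s × 18.79 g/m³ × 86 400 s/d = 1770 kg/d.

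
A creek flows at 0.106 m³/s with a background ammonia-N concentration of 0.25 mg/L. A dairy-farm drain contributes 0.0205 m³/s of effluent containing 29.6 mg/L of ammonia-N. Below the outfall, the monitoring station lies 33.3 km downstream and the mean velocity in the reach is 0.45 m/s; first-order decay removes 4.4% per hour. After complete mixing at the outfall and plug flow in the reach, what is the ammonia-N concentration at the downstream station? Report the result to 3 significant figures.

After mixing, C = (0.1060·0.2500 + 0.02050·29.60) / 0.1265 = 0.6333/0.1265 = 5.006 mg/L.
Travel time t = 33.3·1000 / 0.45 = 74000 s = 20.56 h.
4.4%/h lost → k = −ln(1 − 0.044) = 0.04500 h⁻¹.
First-order decay: C = 5.006·exp(−k·t) = 5.006·0.3966 = 1.985 mg/L.

1.99 mg/L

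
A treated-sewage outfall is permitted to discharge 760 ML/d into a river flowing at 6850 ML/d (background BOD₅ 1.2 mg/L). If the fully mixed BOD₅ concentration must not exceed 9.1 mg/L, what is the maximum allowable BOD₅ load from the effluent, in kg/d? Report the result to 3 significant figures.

Mass balance at the limit: 6850·1.200 + 760.0·Cₑ = 7610·9.1 → Cₑ = 80.30 mg/L.
760.0 ML/d = 8.796 m³/s. Load = 8.796 m³/s × 80.30 g/m³ × 86 400 s/d = 61030 kg/d.

61000 kg/d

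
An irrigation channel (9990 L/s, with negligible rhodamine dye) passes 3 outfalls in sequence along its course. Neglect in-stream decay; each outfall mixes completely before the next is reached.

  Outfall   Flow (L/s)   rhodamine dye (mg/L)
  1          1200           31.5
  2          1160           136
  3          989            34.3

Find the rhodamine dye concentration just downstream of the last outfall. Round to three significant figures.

17.2 mg/L

After outfall 1: Q = 9990 + 1200 = 11190 L/s; C = (9990·0 + 1200·31.50)/11190 = 3.378 mg/L.
After outfall 2: Q = 11190 + 1160 = 12350 L/s; C = (11190·3.378 + 1160·136.0)/12350 = 15.83 mg/L.
After outfall 3: Q = 12350 + 989.0 = 13340 L/s; C = (12350·15.83 + 989.0·34.30)/13340 = 17.20 mg/L.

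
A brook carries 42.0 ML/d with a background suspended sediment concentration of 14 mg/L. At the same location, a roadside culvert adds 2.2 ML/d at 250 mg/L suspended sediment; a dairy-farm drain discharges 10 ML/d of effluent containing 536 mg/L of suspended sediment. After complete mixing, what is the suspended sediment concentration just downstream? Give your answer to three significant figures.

After mixing, C = (42.00·14.00 + 2.200·250.0 + 10.00·536.0) / 54.20 = 6498/54.20 = 119.9 mg/L.

120 mg/L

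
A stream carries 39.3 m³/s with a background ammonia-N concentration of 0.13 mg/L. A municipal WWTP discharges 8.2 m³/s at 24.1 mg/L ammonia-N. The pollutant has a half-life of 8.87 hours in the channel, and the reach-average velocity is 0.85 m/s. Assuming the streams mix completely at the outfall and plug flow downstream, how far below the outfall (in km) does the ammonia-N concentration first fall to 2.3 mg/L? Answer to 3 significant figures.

24.2 km

After mixing, C = (39.30·0.1300 + 8.200·24.10) / 47.50 = 202.7/47.50 = 4.268 mg/L.
Half-life 8.87 h → k = ln 2 / 8.87 = 0.07815 h⁻¹ = 1.875 d⁻¹.
Set 4.268·exp(−k·t) = 2.3 → t = ln(4.268/2.3)/k = 28480 s = 7.911 h.
Distance = v·t = 0.85·28480 = 24210 m = 24.21 km.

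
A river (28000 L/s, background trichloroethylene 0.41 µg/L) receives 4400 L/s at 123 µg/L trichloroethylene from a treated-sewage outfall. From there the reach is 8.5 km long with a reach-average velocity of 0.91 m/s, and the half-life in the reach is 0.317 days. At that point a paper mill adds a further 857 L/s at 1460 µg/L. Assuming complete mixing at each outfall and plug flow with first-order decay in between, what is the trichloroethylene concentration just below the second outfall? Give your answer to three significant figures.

50.7 µg/L

Mass balance: C = (28000·0.4100 + 4400·123.0) / 32400 = 552700/32400 = 17.06 µg/L; combined flow 32400 L/s.
Travel time t = 8.5·1000 / 0.91 = 9341 s = 2.595 h.
Half-life 0.317 d → k = ln 2 / 0.317 = 2.187 d⁻¹.
Applying C = C₀e^(−kt): 17.06 × 0.7895 = 13.47 µg/L.
At the second outfall, C = (32400·13.47 + 857.0·1460) / (32400 + 857.0) = 50.74 µg/L.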